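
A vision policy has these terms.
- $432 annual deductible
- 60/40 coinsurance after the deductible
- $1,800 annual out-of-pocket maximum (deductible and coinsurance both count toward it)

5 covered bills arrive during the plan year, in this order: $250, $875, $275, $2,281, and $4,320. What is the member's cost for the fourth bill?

Claim 1 ($250): fully absorbed by the deductible. Cost to member: $250. OOP to date $250.
Claim 2 ($875): $182 finishes the deductible; $693 goes to coinsurance; coinsurance $693 × 40% = $277.20. Member pays $459.20; OOP now $709.20.
Claim 3 ($275): deductible met; 40% of $275 = $110. Member owes $110 (running OOP $819.20).
Claim 4 ($2,281): deductible met; 40% of $2,281 = $912.40. Member owes $912.40 (running OOP $1,731.60).

$912.40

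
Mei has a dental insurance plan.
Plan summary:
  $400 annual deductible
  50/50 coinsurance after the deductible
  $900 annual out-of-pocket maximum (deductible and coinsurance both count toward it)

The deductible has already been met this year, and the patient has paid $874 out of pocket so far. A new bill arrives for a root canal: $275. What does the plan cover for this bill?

The deductible is already satisfied, so the full bill goes to coinsurance.
Coinsurance: $275 × 50% = $137.50.
That would bring total out-of-pocket to $1,011.50, past the $900 cap. The patient is capped at $900 − $874 = $26 on this claim.
The insurer covers the remainder: $275 − $26 = $249.

$249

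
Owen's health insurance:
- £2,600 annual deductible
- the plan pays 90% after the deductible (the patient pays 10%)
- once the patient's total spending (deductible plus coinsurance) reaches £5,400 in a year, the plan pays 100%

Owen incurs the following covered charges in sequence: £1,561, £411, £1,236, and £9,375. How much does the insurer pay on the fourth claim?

£8,437.50

Bill 1, £1,561: all of it applies to the deductible. Cost to patient: £1,561. OOP to date £1,561. Insurer: £1,561 − £1,561 = £0.
Bill 2, £411: all of it applies to the deductible. Patient pays £411; OOP now £1,972. Plan pays £411 − £411 = £0.
Bill 3, £1,236: £628 to deductible, leaving £608; patient's 10% is £60.80. Cost to patient: £688.80. OOP to date £2,660.80. Insurer: £1,236 − £688.80 = £547.20.
Bill 4, £9,375: 10% coinsurance on £9,375 = £937.50. Cost to patient: £937.50. OOP to date £3,598.30. Insurer: £9,375 − £937.50 = £8,437.50.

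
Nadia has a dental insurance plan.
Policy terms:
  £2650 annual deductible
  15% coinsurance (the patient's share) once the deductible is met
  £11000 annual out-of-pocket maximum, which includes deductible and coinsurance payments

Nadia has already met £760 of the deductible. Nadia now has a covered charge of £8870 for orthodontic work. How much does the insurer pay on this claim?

Deductible still to meet: £2650 − £760 = £1890.
The remaining £6980 (= £8870 − £1890) moves to coinsurance.
Patient's 15% share of £6980 is £1047.
Patient responsibility before any cap: £1890 + £1047 = £2937.
Year-to-date out-of-pocket becomes £760 + £2937 = £3697, still under the £11000 maximum, so no cap applies.
The insurer covers the remainder: £8870 − £2937 = £5933.

£5933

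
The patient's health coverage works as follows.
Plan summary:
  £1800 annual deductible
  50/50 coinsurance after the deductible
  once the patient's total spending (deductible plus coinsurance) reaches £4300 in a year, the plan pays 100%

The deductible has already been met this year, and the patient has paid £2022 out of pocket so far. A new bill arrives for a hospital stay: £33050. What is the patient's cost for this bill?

The deductible is already satisfied, so the full bill goes to coinsurance.
Coinsurance: £33050 × 50% = £16525.
Year-to-date out-of-pocket would reach £2022 + £16525 = £18547, above the £4300 maximum, so the patient pays only £4300 − £2022 = £2278.

£2278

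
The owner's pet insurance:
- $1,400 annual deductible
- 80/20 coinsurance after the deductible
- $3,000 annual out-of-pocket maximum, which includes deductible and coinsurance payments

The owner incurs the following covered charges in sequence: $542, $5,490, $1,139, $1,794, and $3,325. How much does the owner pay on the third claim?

$227.80

Bill 1, $542: entire amount goes to the deductible. Owner owes $542 (running OOP $542).
Bill 2, $5,490: $858 finishes the deductible; $4,632 goes to coinsurance; owner's 20% is $926.40. Cost to owner: $1,784.40. OOP to date $2,326.40.
Bill 3, $1,139: deductible met; 20% of $1,139 = $227.80. Owner pays $227.80; OOP now $2,554.20.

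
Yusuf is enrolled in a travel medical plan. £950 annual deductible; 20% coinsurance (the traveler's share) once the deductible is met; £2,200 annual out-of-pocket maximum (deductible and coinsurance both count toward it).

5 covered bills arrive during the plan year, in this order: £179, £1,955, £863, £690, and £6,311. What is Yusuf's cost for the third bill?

Bill 1, £179: all of it applies to the deductible. Traveler pays £179; OOP now £179.
Bill 2, £1,955: £771 to deductible, leaving £1,184; traveler's 20% is £236.80. Traveler pays £1,007.80; OOP now £1,186.80.
Bill 3, £863: deductible met; 20% of £863 = £172.60. Traveler owes £172.60 (running OOP £1,359.40).

£172.60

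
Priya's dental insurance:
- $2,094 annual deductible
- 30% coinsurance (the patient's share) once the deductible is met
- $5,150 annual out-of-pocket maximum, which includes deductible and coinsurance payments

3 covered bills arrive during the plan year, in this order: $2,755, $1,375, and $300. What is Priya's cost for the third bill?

Claim 1 — $2,755: deductible takes $2,094, $661 remains; patient's 30% is $198.30. Patient owes $2,292.30 (running OOP $2,292.30).
Claim 2 — $1,375: deductible already satisfied, so patient's share is 30% × $1,375 = $412.50. Patient pays $412.50; OOP now $2,704.80.
Claim 3 — $300: 30% coinsurance on $300 = $90. Patient pays $90; OOP now $2,794.80.

$90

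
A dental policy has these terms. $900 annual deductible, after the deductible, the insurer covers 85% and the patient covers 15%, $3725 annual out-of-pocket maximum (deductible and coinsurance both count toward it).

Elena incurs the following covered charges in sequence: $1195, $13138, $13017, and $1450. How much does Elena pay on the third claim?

$810.05

Claim 1 — $1195: $900 to deductible, leaving $295; coinsurance $295 × 15% = $44.25. Patient pays $944.25; OOP now $944.25.
Claim 2 — $13138: 15% coinsurance on $13138 = $1970.70. Patient owes $1970.70 (running OOP $2914.95).
Claim 3 — $13017: 15% coinsurance on $13017 = $1952.55. OOP would hit $4867.50 > $3725, so the cap limits the patient to $3725 − $2914.95 = $810.05.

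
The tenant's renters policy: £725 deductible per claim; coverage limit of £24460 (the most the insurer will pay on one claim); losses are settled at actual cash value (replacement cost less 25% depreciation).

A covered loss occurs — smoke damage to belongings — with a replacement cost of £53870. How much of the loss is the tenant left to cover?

£29410

Actual cash value after 25% depreciation: £53870 × 75% = £40402.50.
After the deductible, £40402.50 − £725 = £39677.50 remains.
The £24460 per-incident cap binds; insurer pays £24460.
Out of pocket: £53870 − £24460 = £29410.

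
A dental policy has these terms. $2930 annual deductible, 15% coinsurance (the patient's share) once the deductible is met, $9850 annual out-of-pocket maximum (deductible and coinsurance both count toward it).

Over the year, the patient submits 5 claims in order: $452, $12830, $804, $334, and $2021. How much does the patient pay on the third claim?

$120.60

Claim 1 — $452: fully absorbed by the deductible. Patient pays $452; OOP now $452.
Claim 2 — $12830: deductible takes $2478, $10352 remains; patient's 15% is $1552.80. Patient owes $4030.80 (running OOP $4482.80).
Claim 3 — $804: deductible met; 15% of $804 = $120.60. Patient owes $120.60 (running OOP $4603.40).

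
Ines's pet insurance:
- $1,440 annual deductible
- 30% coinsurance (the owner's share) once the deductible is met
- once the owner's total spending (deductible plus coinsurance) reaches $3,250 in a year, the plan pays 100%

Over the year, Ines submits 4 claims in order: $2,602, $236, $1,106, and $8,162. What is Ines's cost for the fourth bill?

Claim 1 — $2,602: $1,440 to deductible, leaving $1,162; owner's 30% is $348.60. Cost to owner: $1,788.60. OOP to date $1,788.60.
Claim 2 — $236: 30% coinsurance on $236 = $70.80. Owner pays $70.80; OOP now $1,859.40.
Claim 3 — $1,106: deductible met; 30% of $1,106 = $331.80. Owner owes $331.80 (running OOP $2,191.20).
Claim 4 — $8,162: 30% coinsurance on $8,162 = $2,448.60. Adding that to $2,191.20 gives $4,639.80, past the $3,250 cap; owner pays only $3,250 − $2,191.20 = $1,058.80.

$1,058.80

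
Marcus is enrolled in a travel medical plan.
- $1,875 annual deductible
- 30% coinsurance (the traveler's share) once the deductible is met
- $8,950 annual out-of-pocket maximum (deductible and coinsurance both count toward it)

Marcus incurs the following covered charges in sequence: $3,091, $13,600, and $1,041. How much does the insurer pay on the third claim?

$728.70

Claim 1 ($3,091): deductible takes $1,875, $1,216 remains; traveler's 30% is $364.80. Cost to traveler: $2,239.80. OOP to date $2,239.80. Insurer: $3,091 − $2,239.80 = $851.20.
Claim 2 ($13,600): deductible met; 30% of $13,600 = $4,080. Traveler owes $4,080 (running OOP $6,319.80). Plan pays $13,600 − $4,080 = $9,520.
Claim 3 ($1,041): deductible met; 30% of $1,041 = $312.30. Traveler owes $312.30 (running OOP $6,632.10). Insurer: $1,041 − $312.30 = $728.70.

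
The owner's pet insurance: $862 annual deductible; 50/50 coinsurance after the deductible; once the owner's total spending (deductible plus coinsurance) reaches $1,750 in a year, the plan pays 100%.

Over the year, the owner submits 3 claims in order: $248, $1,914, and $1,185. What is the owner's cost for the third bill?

$238

Bill 1, $248: fully absorbed by the deductible. Owner owes $248 (running OOP $248).
Bill 2, $1,914: $614 finishes the deductible; $1,300 goes to coinsurance; owner's 50% is $650. Owner owes $1,264 (running OOP $1,512).
Bill 3, $1,185: deductible already satisfied, so owner's share is 50% × $1,185 = $592.50. OOP would hit $2,104.50 > $1,750, so the cap limits the owner to $1,750 − $1,512 = $238.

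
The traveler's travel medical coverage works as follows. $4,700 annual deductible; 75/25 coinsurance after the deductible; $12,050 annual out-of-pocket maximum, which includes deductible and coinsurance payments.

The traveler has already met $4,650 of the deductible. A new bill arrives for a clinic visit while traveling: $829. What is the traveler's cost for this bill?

$4,650 of the $4,700 deductible is already met, leaving $50.
That leaves $829 − $50 = $779 for coinsurance.
Traveler's 25% share of $779 is $194.75.
That puts the traveler's cost at $50 + $194.75 = $244.75 before any cap.
Year-to-date out-of-pocket becomes $4,650 + $244.75 = $4,894.75, still under the $12,050 maximum, so no cap applies.

$244.75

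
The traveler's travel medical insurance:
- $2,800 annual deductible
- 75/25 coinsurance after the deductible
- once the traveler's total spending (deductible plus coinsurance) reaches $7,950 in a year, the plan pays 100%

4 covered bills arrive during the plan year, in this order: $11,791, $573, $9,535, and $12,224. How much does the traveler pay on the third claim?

$2,383.75

Claim 1 — $11,791: deductible takes $2,800, $8,991 remains; 25% of $8,991 = $2,247.75. Traveler pays $5,047.75; OOP now $5,047.75.
Claim 2 — $573: 25% coinsurance on $573 = $143.25. Traveler owes $143.25 (running OOP $5,191).
Claim 3 — $9,535: deductible already satisfied, so traveler's share is 25% × $9,535 = $2,383.75. Traveler pays $2,383.75; OOP now $7,574.75.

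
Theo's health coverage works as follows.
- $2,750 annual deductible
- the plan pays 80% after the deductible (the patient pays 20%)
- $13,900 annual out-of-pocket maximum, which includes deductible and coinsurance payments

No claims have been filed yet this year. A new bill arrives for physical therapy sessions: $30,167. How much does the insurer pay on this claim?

$21,933.60

Nothing has been paid toward the $2,750 deductible, so the first $2,750 of this charge is applied there.
That leaves $30,167 − $2,750 = $27,417 for coinsurance.
Patient's 20% share of $27,417 is $5,483.40.
That puts the patient's cost at $2,750 + $5,483.40 = $8,233.40 before any cap.
Cumulative spending $0 + $8,233.40 = $8,233.40 stays under the $13,900 maximum.
The insurer covers the remainder: $30,167 − $8,233.40 = $21,933.60.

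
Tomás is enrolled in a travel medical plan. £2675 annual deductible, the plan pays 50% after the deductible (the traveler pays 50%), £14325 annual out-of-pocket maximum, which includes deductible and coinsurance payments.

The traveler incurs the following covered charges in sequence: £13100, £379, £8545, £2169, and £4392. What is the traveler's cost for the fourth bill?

Bill 1, £13100: deductible takes £2675, £10425 remains; traveler's 50% is £5212.50. Cost to traveler: £7887.50. OOP to date £7887.50.
Bill 2, £379: 50% coinsurance on £379 = £189.50. Cost to traveler: £189.50. OOP to date £8077.
Bill 3, £8545: deductible met; 50% of £8545 = £4272.50. Cost to traveler: £4272.50. OOP to date £12349.50.
Bill 4, £2169: deductible met; 50% of £2169 = £1084.50. Cost to traveler: £1084.50. OOP to date £13434.

£1084.50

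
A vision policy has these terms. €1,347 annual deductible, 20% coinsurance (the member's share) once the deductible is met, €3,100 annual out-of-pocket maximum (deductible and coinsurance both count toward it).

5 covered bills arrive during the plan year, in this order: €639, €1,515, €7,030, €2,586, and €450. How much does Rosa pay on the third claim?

Bill 1, €639: fully absorbed by the deductible. Member owes €639 (running OOP €639).
Bill 2, €1,515: €708 finishes the deductible; €807 goes to coinsurance; member's 20% is €161.40. Cost to member: €869.40. OOP to date €1,508.40.
Bill 3, €7,030: 20% coinsurance on €7,030 = €1,406. Member owes €1,406 (running OOP €2,914.40).

€1,406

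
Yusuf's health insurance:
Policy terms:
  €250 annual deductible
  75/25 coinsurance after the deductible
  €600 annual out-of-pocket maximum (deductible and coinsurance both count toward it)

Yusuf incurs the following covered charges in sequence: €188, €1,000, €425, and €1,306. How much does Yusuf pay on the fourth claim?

€9.25

Claim 1 — €188: entire amount goes to the deductible. Patient pays €188; OOP now €188.
Claim 2 — €1,000: €62 to deductible, leaving €938; 25% of €938 = €234.50. Cost to patient: €296.50. OOP to date €484.50.
Claim 3 — €425: deductible already satisfied, so patient's share is 25% × €425 = €106.25. Patient pays €106.25; OOP now €590.75.
Claim 4 — €1,306: deductible met; 25% of €1,306 = €326.50. Adding that to €590.75 gives €917.25, past the €600 cap; patient pays only €600 − €590.75 = €9.25.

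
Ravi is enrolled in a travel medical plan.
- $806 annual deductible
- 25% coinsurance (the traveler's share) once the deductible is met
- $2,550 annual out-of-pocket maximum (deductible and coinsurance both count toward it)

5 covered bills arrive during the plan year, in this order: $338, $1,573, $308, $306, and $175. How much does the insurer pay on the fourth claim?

#1 ($338): entire amount goes to the deductible. Cost to traveler: $338. OOP to date $338. Plan pays $338 − $338 = $0.
#2 ($1,573): $468 to deductible, leaving $1,105; coinsurance $1,105 × 25% = $276.25. Cost to traveler: $744.25. OOP to date $1,082.25. Plan pays $1,573 − $744.25 = $828.75.
#3 ($308): deductible already satisfied, so traveler's share is 25% × $308 = $77. Traveler owes $77 (running OOP $1,159.25). Plan pays $308 − $77 = $231.
#4 ($306): deductible met; 25% of $306 = $76.50. Traveler owes $76.50 (running OOP $1,235.75). Insurer: $306 − $76.50 = $229.50.

$229.50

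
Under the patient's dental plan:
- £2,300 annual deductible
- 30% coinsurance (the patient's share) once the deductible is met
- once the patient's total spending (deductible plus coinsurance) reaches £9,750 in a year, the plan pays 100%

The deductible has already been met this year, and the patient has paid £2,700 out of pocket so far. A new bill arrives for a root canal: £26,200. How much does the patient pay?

£7,050

The deductible is already satisfied, so the full bill goes to coinsurance.
Patient's 30% share of £26,200 is £7,860.
That would bring total out-of-pocket to £10,560, past the £9,750 cap. The patient is capped at £9,750 − £2,700 = £7,050 on this claim.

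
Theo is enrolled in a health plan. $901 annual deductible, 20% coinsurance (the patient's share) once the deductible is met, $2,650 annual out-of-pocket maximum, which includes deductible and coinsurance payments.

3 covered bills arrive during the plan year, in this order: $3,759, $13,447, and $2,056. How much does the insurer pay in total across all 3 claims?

$16,612

#1 ($3,759): $901 finishes the deductible; $2,858 goes to coinsurance; 20% of $2,858 = $571.60. Cost to patient: $1,472.60. OOP to date $1,472.60. Plan pays $3,759 − $1,472.60 = $2,286.40.
#2 ($13,447): 20% coinsurance on $13,447 = $2,689.40. Adding that to $1,472.60 gives $4,162, past the $2,650 cap; patient pays only $2,650 − $1,472.60 = $1,177.40. Plan pays $13,447 − $1,177.40 = $12,269.60.
#3 ($2,056): 20% coinsurance on $2,056 = $411.20. OOP would hit $3,061.20 > $2,650, so the cap limits the patient to $2,650 − $2,650 = $0. Insurer: $2,056 − $0 = $2,056.
Insurer total: $2,286.40 + $12,269.60 + $2,056 = $16,612.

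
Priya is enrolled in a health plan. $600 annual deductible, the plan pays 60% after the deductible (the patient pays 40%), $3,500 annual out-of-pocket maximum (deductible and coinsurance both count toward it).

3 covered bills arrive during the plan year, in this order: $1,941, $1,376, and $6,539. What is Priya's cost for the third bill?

Claim 1 ($1,941): $600 finishes the deductible; $1,341 goes to coinsurance; coinsurance $1,341 × 40% = $536.40. Patient pays $1,136.40; OOP now $1,136.40.
Claim 2 ($1,376): 40% coinsurance on $1,376 = $550.40. Cost to patient: $550.40. OOP to date $1,686.80.
Claim 3 ($6,539): deductible already satisfied, so patient's share is 40% × $6,539 = $2,615.60. OOP would hit $4,302.40 > $3,500, so the cap limits the patient to $3,500 − $1,686.80 = $1,813.20.

$1,813.20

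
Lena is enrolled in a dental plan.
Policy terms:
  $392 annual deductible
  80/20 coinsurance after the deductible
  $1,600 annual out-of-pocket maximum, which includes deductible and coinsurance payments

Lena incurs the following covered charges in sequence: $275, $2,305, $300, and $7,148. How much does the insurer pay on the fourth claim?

Claim 1 ($275): all of it applies to the deductible. Patient owes $275 (running OOP $275). Insurer: $275 − $275 = $0.
Claim 2 ($2,305): $117 to deductible, leaving $2,188; 20% of $2,188 = $437.60. Cost to patient: $554.60. OOP to date $829.60. Insurer: $2,305 − $554.60 = $1,750.40.
Claim 3 ($300): 20% coinsurance on $300 = $60. Patient pays $60; OOP now $889.60. Insurer: $300 − $60 = $240.
Claim 4 ($7,148): deductible met; 20% of $7,148 = $1,429.60. Adding that to $889.60 gives $2,319.20, past the $1,600 cap; patient pays only $1,600 − $889.60 = $710.40. Insurer: $7,148 − $710.40 = $6,437.60.

$6,437.60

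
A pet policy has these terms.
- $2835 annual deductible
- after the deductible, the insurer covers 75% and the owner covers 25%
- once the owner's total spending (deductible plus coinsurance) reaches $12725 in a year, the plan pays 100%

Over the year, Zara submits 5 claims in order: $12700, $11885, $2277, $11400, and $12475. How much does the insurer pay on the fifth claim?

$11441.75

Claim 1 — $12700: $2835 to deductible, leaving $9865; 25% of $9865 = $2466.25. Owner pays $5301.25; OOP now $5301.25. Plan pays $12700 − $5301.25 = $7398.75.
Claim 2 — $11885: deductible met; 25% of $11885 = $2971.25. Owner owes $2971.25 (running OOP $8272.50). Plan pays $11885 − $2971.25 = $8913.75.
Claim 3 — $2277: deductible met; 25% of $2277 = $569.25. Cost to owner: $569.25. OOP to date $8841.75. Insurer: $2277 − $569.25 = $1707.75.
Claim 4 — $11400: deductible met; 25% of $11400 = $2850. Cost to owner: $2850. OOP to date $11691.75. Plan pays $11400 − $2850 = $8550.
Claim 5 — $12475: deductible already satisfied, so owner's share is 25% × $12475 = $3118.75. That would push OOP to $14810.50, over the $12725 cap, so owner pays $12725 − $11691.75 = $1033.25. Insurer: $12475 − $1033.25 = $11441.75.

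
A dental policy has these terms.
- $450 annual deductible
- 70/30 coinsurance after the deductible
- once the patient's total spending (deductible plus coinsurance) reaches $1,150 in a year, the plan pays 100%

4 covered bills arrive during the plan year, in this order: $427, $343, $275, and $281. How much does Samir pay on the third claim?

Claim 1 ($427): all of it applies to the deductible. Patient owes $427 (running OOP $427).
Claim 2 ($343): $23 to deductible, leaving $320; patient's 30% is $96. Patient pays $119; OOP now $546.
Claim 3 ($275): 30% coinsurance on $275 = $82.50. Cost to patient: $82.50. OOP to date $628.50.

$82.50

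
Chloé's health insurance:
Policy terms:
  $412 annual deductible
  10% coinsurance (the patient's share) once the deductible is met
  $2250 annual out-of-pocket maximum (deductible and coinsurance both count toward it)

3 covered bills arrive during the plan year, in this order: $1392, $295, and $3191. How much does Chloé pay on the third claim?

Claim 1 ($1392): $412 finishes the deductible; $980 goes to coinsurance; coinsurance $980 × 10% = $98. Patient owes $510 (running OOP $510).
Claim 2 ($295): 10% coinsurance on $295 = $29.50. Patient owes $29.50 (running OOP $539.50).
Claim 3 ($3191): deductible already satisfied, so patient's share is 10% × $3191 = $319.10. Patient owes $319.10 (running OOP $858.60).

$319.10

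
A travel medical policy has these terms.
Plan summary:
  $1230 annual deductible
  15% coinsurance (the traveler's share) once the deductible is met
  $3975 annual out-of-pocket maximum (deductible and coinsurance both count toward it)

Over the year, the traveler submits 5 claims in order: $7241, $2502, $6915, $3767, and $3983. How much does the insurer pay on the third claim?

$5877.75

Bill 1, $7241: $1230 finishes the deductible; $6011 goes to coinsurance; traveler's 15% is $901.65. Traveler owes $2131.65 (running OOP $2131.65). Plan pays $7241 − $2131.65 = $5109.35.
Bill 2, $2502: deductible met; 15% of $2502 = $375.30. Traveler owes $375.30 (running OOP $2506.95). Plan pays $2502 − $375.30 = $2126.70.
Bill 3, $6915: deductible already satisfied, so traveler's share is 15% × $6915 = $1037.25. Traveler owes $1037.25 (running OOP $3544.20). Plan pays $6915 − $1037.25 = $5877.75.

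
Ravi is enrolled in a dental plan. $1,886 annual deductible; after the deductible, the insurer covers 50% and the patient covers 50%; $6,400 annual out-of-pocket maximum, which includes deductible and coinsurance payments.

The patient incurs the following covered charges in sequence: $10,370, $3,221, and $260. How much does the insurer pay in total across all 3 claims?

$7,451

Claim 1 ($10,370): deductible takes $1,886, $8,484 remains; coinsurance $8,484 × 50% = $4,242. Patient pays $6,128; OOP now $6,128. Insurer: $10,370 − $6,128 = $4,242.
Claim 2 ($3,221): 50% coinsurance on $3,221 = $1,610.50. Adding that to $6,128 gives $7,738.50, past the $6,400 cap; patient pays only $6,400 − $6,128 = $272. Plan pays $3,221 − $272 = $2,949.
Claim 3 ($260): deductible already satisfied, so patient's share is 50% × $260 = $130. That would push OOP to $6,530, over the $6,400 cap, so patient pays $6,400 − $6,400 = $0. Plan pays $260 − $0 = $260.
Insurer total = bills − patient's total = $13,851 − $6,400 = $7,451.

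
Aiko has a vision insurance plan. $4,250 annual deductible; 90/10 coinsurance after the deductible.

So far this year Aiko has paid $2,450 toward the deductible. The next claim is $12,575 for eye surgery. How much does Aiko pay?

Deductible still to meet: $4,250 − $2,450 = $1,800.
The remaining $10,775 (= $12,575 − $1,800) moves to coinsurance.
Member's 10% share of $10,775 is $1,077.50.
Member responsibility: $1,800 + $1,077.50 = $2,877.50.

$2,877.50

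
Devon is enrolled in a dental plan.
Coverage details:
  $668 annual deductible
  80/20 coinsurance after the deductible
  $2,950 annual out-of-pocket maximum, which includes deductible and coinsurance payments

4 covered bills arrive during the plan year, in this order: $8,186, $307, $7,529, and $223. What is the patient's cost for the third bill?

Claim 1 — $8,186: deductible takes $668, $7,518 remains; 20% of $7,518 = $1,503.60. Patient owes $2,171.60 (running OOP $2,171.60).
Claim 2 — $307: deductible met; 20% of $307 = $61.40. Patient owes $61.40 (running OOP $2,233).
Claim 3 — $7,529: deductible met; 20% of $7,529 = $1,505.80. That would push OOP to $3,738.80, over the $2,950 cap, so patient pays $2,950 − $2,233 = $717.

$717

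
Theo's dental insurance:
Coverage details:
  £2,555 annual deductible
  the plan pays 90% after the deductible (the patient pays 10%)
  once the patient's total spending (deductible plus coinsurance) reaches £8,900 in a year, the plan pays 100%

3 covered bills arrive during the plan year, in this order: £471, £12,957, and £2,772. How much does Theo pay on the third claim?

Claim 1 (£471): entire amount goes to the deductible. Patient owes £471 (running OOP £471).
Claim 2 (£12,957): £2,084 finishes the deductible; £10,873 goes to coinsurance; coinsurance £10,873 × 10% = £1,087.30. Cost to patient: £3,171.30. OOP to date £3,642.30.
Claim 3 (£2,772): deductible met; 10% of £2,772 = £277.20. Patient pays £277.20; OOP now £3,919.50.

£277.20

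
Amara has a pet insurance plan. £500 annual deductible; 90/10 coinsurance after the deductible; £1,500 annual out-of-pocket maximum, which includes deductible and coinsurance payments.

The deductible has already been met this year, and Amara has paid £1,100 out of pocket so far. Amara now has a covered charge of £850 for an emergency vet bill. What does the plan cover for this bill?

£765

With the deductible met, the entire £850 is subject to coinsurance.
10% of £850 = £85 falls to the owner.
Year-to-date out-of-pocket becomes £1,100 + £85 = £1,185, still under the £1,500 maximum, so no cap applies.
Insurer pays the balance: £850 − £85 = £765.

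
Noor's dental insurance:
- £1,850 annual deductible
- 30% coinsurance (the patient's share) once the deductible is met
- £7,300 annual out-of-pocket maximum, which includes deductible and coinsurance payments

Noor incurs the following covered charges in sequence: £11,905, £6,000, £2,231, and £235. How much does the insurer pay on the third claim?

Claim 1 (£11,905): £1,850 finishes the deductible; £10,055 goes to coinsurance; 30% of £10,055 = £3,016.50. Patient pays £4,866.50; OOP now £4,866.50. Insurer: £11,905 − £4,866.50 = £7,038.50.
Claim 2 (£6,000): 30% coinsurance on £6,000 = £1,800. Cost to patient: £1,800. OOP to date £6,666.50. Plan pays £6,000 − £1,800 = £4,200.
Claim 3 (£2,231): deductible already satisfied, so patient's share is 30% × £2,231 = £669.30. Adding that to £6,666.50 gives £7,335.80, past the £7,300 cap; patient pays only £7,300 − £6,666.50 = £633.50. Plan pays £2,231 − £633.50 = £1,597.50.

£1,597.50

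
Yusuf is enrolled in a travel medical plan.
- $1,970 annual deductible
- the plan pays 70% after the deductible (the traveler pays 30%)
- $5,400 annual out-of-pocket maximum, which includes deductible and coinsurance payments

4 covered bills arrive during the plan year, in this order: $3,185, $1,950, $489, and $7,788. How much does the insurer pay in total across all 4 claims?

Bill 1, $3,185: $1,970 to deductible, leaving $1,215; traveler's 30% is $364.50. Traveler owes $2,334.50 (running OOP $2,334.50). Plan pays $3,185 − $2,334.50 = $850.50.
Bill 2, $1,950: 30% coinsurance on $1,950 = $585. Cost to traveler: $585. OOP to date $2,919.50. Insurer: $1,950 − $585 = $1,365.
Bill 3, $489: deductible already satisfied, so traveler's share is 30% × $489 = $146.70. Traveler pays $146.70; OOP now $3,066.20. Plan pays $489 − $146.70 = $342.30.
Bill 4, $7,788: deductible already satisfied, so traveler's share is 30% × $7,788 = $2,336.40. Adding that to $3,066.20 gives $5,402.60, past the $5,400 cap; traveler pays only $5,400 − $3,066.20 = $2,333.80. Insurer: $7,788 − $2,333.80 = $5,454.20.
Insurer total = bills − traveler's total = $13,412 − $5,400 = $8,012.

$8,012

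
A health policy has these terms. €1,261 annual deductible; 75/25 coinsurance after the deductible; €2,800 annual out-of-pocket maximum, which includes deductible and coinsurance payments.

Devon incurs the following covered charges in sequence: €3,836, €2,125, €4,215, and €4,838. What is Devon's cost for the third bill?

€364

Bill 1, €3,836: €1,261 finishes the deductible; €2,575 goes to coinsurance; patient's 25% is €643.75. Patient owes €1,904.75 (running OOP €1,904.75).
Bill 2, €2,125: deductible already satisfied, so patient's share is 25% × €2,125 = €531.25. Patient pays €531.25; OOP now €2,436.
Bill 3, €4,215: deductible already satisfied, so patient's share is 25% × €4,215 = €1,053.75. OOP would hit €3,489.75 > €2,800, so the cap limits the patient to €2,800 − €2,436 = €364.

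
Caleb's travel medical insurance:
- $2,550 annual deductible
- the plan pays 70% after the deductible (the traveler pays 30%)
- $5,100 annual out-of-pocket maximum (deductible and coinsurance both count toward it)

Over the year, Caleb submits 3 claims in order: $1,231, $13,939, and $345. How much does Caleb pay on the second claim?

$3,869

#1 ($1,231): all of it applies to the deductible. Traveler owes $1,231 (running OOP $1,231).
#2 ($13,939): $1,319 finishes the deductible; $12,620 goes to coinsurance; 30% of $12,620 = $3,786. Claim cost before the cap: $1,319 + $3,786 = $5,105. Adding that to $1,231 gives $6,336, past the $5,100 cap; traveler pays only $5,100 − $1,231 = $3,869.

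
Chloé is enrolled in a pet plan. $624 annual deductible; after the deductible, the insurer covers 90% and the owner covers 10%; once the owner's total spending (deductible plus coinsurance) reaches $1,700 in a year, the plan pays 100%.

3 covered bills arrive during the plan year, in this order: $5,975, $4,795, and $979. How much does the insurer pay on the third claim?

Claim 1 — $5,975: $624 to deductible, leaving $5,351; 10% of $5,351 = $535.10. Owner pays $1,159.10; OOP now $1,159.10. Insurer: $5,975 − $1,159.10 = $4,815.90.
Claim 2 — $4,795: 10% coinsurance on $4,795 = $479.50. Cost to owner: $479.50. OOP to date $1,638.60. Insurer: $4,795 − $479.50 = $4,315.50.
Claim 3 — $979: deductible already satisfied, so owner's share is 10% × $979 = $97.90. OOP would hit $1,736.50 > $1,700, so the cap limits the owner to $1,700 − $1,638.60 = $61.40. Plan pays $979 − $61.40 = $917.60.

$917.60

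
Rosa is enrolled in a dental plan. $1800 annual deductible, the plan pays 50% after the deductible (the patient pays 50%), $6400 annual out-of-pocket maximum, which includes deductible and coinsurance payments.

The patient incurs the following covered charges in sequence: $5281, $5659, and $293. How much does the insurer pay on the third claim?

$263

Claim 1 — $5281: deductible takes $1800, $3481 remains; coinsurance $3481 × 50% = $1740.50. Patient owes $3540.50 (running OOP $3540.50). Plan pays $5281 − $3540.50 = $1740.50.
Claim 2 — $5659: 50% coinsurance on $5659 = $2829.50. Patient pays $2829.50; OOP now $6370. Insurer: $5659 − $2829.50 = $2829.50.
Claim 3 — $293: deductible met; 50% of $293 = $146.50. That would push OOP to $6516.50, over the $6400 cap, so patient pays $6400 − $6370 = $30. Plan pays $293 − $30 = $263.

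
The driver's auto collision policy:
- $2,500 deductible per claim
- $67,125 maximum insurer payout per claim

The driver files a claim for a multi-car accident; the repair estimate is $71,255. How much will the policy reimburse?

Less the $2,500 deductible: $71,255 − $2,500 = $68,755.
Since $68,755 > $67,125, the payout is capped at $67,125.

$67,125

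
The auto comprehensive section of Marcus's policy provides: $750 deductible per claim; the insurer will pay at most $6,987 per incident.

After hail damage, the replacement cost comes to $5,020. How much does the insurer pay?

$4,270

Less the $750 deductible: $5,020 − $750 = $4,270.
$4,270 is within the $6,987 limit, so the insurer pays $4,270.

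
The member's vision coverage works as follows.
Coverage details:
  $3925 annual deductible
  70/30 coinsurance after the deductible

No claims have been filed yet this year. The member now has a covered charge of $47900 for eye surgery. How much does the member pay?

$17117.50

Nothing has been paid toward the $3925 deductible, so the first $3925 of this charge is applied there.
After the $3925 deductible portion, $47900 − $3925 = $43975 is subject to coinsurance.
Coinsurance: $43975 × 30% = $13192.50.
Member responsibility: $3925 + $13192.50 = $17117.50.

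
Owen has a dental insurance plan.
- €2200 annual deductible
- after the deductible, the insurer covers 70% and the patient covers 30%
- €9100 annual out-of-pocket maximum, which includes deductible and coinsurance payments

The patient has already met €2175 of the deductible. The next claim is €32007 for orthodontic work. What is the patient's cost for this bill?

€2175 of the €2200 deductible is already met, leaving €25.
The remaining €31982 (= €32007 − €25) moves to coinsurance.
Coinsurance: €31982 × 30% = €9594.60.
Patient responsibility before any cap: €25 + €9594.60 = €9619.60.
Adding €9619.60 to the €2175 already spent would give €11794.60, which exceeds the €9100 cap; the patient pays just €9100 − €2175 = €6925.

€6925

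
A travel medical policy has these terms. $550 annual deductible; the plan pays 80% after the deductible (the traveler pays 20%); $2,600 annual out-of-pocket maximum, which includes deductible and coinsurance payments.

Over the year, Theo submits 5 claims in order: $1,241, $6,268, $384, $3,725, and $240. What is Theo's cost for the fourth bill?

$581.40

#1 ($1,241): $550 to deductible, leaving $691; traveler's 20% is $138.20. Cost to traveler: $688.20. OOP to date $688.20.
#2 ($6,268): deductible met; 20% of $6,268 = $1,253.60. Traveler owes $1,253.60 (running OOP $1,941.80).
#3 ($384): deductible already satisfied, so traveler's share is 20% × $384 = $76.80. Traveler owes $76.80 (running OOP $2,018.60).
#4 ($3,725): 20% coinsurance on $3,725 = $745. Adding that to $2,018.60 gives $2,763.60, past the $2,600 cap; traveler pays only $2,600 − $2,018.60 = $581.40.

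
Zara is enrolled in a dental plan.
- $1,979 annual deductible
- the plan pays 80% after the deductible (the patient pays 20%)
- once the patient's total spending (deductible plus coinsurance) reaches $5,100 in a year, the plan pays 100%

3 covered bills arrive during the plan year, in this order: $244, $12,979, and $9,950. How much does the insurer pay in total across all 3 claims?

Claim 1 ($244): all of it applies to the deductible. Patient pays $244; OOP now $244. Insurer: $244 − $244 = $0.
Claim 2 ($12,979): $1,735 to deductible, leaving $11,244; patient's 20% is $2,248.80. Cost to patient: $3,983.80. OOP to date $4,227.80. Plan pays $12,979 − $3,983.80 = $8,995.20.
Claim 3 ($9,950): 20% coinsurance on $9,950 = $1,990. OOP would hit $6,217.80 > $5,100, so the cap limits the patient to $5,100 − $4,227.80 = $872.20. Insurer: $9,950 − $872.20 = $9,077.80.
Insurer total = bills − patient's total = $23,173 − $5,100 = $18,073.

$18,073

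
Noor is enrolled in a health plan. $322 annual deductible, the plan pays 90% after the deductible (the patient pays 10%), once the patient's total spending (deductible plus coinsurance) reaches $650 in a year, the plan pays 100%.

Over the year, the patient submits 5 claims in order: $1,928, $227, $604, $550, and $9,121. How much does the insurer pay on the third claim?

#1 ($1,928): deductible takes $322, $1,606 remains; patient's 10% is $160.60. Patient pays $482.60; OOP now $482.60. Insurer: $1,928 − $482.60 = $1,445.40.
#2 ($227): 10% coinsurance on $227 = $22.70. Patient pays $22.70; OOP now $505.30. Insurer: $227 − $22.70 = $204.30.
#3 ($604): 10% coinsurance on $604 = $60.40. Patient pays $60.40; OOP now $565.70. Insurer: $604 − $60.40 = $543.60.

$543.60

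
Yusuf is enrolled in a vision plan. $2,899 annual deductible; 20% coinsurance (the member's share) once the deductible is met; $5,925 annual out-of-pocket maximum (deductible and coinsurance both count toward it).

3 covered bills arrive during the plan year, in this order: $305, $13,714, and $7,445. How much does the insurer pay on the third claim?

$6,643

Claim 1 ($305): entire amount goes to the deductible. Cost to member: $305. OOP to date $305. Insurer: $305 − $305 = $0.
Claim 2 ($13,714): deductible takes $2,594, $11,120 remains; 20% of $11,120 = $2,224. Member pays $4,818; OOP now $5,123. Insurer: $13,714 − $4,818 = $8,896.
Claim 3 ($7,445): 20% coinsurance on $7,445 = $1,489. Adding that to $5,123 gives $6,612, past the $5,925 cap; member pays only $5,925 − $5,123 = $802. Insurer: $7,445 − $802 = $6,643.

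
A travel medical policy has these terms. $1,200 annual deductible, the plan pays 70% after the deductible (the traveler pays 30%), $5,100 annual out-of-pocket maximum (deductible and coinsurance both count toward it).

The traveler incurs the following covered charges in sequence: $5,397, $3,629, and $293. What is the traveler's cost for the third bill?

Claim 1 ($5,397): deductible takes $1,200, $4,197 remains; 30% of $4,197 = $1,259.10. Cost to traveler: $2,459.10. OOP to date $2,459.10.
Claim 2 ($3,629): 30% coinsurance on $3,629 = $1,088.70. Traveler pays $1,088.70; OOP now $3,547.80.
Claim 3 ($293): deductible met; 30% of $293 = $87.90. Cost to traveler: $87.90. OOP to date $3,635.70.

$87.90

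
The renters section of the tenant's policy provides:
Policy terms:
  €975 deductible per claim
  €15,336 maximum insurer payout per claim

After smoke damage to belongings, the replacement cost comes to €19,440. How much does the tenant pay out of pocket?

€4,104

Less the €975 deductible: €19,440 − €975 = €18,465.
Since €18,465 > €15,336, the payout is capped at €15,336.
The tenant bears the rest of the original loss: €19,440 − €15,336 = €4,104.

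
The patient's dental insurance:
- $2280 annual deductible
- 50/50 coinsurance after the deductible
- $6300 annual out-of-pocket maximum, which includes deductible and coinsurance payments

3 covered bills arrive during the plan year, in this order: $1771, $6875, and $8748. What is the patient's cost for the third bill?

Bill 1, $1771: fully absorbed by the deductible. Cost to patient: $1771. OOP to date $1771.
Bill 2, $6875: deductible takes $509, $6366 remains; 50% of $6366 = $3183. Patient owes $3692 (running OOP $5463).
Bill 3, $8748: 50% coinsurance on $8748 = $4374. OOP would hit $9837 > $6300, so the cap limits the patient to $6300 − $5463 = $837.

$837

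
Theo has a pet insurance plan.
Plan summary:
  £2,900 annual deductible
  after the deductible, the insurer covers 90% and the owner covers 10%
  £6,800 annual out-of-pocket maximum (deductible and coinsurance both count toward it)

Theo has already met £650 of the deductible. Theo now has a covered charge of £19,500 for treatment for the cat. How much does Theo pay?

Deductible still to meet: £2,900 − £650 = £2,250.
That leaves £19,500 − £2,250 = £17,250 for coinsurance.
10% of £17,250 = £1,725 falls to the owner.
That puts the owner's cost at £2,250 + £1,725 = £3,975 before any cap.
Year-to-date out-of-pocket becomes £650 + £3,975 = £4,625, still under the £6,800 maximum, so no cap applies.

£3,975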